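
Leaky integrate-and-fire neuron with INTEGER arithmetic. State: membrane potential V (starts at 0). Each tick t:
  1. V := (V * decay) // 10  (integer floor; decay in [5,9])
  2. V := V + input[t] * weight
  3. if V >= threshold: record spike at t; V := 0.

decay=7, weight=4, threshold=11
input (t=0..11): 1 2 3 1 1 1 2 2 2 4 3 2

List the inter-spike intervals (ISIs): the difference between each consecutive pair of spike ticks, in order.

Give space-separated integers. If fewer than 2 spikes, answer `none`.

Answer: 4 2 1 1

Derivation:
t=0: input=1 -> V=4
t=1: input=2 -> V=10
t=2: input=3 -> V=0 FIRE
t=3: input=1 -> V=4
t=4: input=1 -> V=6
t=5: input=1 -> V=8
t=6: input=2 -> V=0 FIRE
t=7: input=2 -> V=8
t=8: input=2 -> V=0 FIRE
t=9: input=4 -> V=0 FIRE
t=10: input=3 -> V=0 FIRE
t=11: input=2 -> V=8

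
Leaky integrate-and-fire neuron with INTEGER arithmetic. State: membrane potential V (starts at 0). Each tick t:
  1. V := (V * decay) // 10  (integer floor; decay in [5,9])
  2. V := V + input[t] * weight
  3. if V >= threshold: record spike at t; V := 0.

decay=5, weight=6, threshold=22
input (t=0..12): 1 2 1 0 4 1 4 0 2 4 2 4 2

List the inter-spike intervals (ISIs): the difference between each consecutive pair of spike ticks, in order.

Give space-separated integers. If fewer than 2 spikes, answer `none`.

t=0: input=1 -> V=6
t=1: input=2 -> V=15
t=2: input=1 -> V=13
t=3: input=0 -> V=6
t=4: input=4 -> V=0 FIRE
t=5: input=1 -> V=6
t=6: input=4 -> V=0 FIRE
t=7: input=0 -> V=0
t=8: input=2 -> V=12
t=9: input=4 -> V=0 FIRE
t=10: input=2 -> V=12
t=11: input=4 -> V=0 FIRE
t=12: input=2 -> V=12

Answer: 2 3 2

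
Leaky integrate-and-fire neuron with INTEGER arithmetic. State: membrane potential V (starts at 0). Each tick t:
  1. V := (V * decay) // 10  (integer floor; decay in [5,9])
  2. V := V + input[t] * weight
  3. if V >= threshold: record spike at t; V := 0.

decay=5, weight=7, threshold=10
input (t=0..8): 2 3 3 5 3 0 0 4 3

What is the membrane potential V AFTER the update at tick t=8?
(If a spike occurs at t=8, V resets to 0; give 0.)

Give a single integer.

Answer: 0

Derivation:
t=0: input=2 -> V=0 FIRE
t=1: input=3 -> V=0 FIRE
t=2: input=3 -> V=0 FIRE
t=3: input=5 -> V=0 FIRE
t=4: input=3 -> V=0 FIRE
t=5: input=0 -> V=0
t=6: input=0 -> V=0
t=7: input=4 -> V=0 FIRE
t=8: input=3 -> V=0 FIRE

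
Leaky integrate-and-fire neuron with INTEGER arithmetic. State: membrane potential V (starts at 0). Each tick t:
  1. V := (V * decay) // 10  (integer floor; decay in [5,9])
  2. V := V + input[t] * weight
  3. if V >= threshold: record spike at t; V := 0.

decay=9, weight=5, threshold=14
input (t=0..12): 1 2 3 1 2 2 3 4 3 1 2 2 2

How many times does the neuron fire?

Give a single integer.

Answer: 8

Derivation:
t=0: input=1 -> V=5
t=1: input=2 -> V=0 FIRE
t=2: input=3 -> V=0 FIRE
t=3: input=1 -> V=5
t=4: input=2 -> V=0 FIRE
t=5: input=2 -> V=10
t=6: input=3 -> V=0 FIRE
t=7: input=4 -> V=0 FIRE
t=8: input=3 -> V=0 FIRE
t=9: input=1 -> V=5
t=10: input=2 -> V=0 FIRE
t=11: input=2 -> V=10
t=12: input=2 -> V=0 FIRE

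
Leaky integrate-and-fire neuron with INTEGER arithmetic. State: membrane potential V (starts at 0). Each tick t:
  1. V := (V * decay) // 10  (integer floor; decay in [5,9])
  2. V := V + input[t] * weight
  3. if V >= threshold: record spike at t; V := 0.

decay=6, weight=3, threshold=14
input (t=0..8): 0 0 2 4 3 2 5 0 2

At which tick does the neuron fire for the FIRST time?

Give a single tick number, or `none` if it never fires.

t=0: input=0 -> V=0
t=1: input=0 -> V=0
t=2: input=2 -> V=6
t=3: input=4 -> V=0 FIRE
t=4: input=3 -> V=9
t=5: input=2 -> V=11
t=6: input=5 -> V=0 FIRE
t=7: input=0 -> V=0
t=8: input=2 -> V=6

Answer: 3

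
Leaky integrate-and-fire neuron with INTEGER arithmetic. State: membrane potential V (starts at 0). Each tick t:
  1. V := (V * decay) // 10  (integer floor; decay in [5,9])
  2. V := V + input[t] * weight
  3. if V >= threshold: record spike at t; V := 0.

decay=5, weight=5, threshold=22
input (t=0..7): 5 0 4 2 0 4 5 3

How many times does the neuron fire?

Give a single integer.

Answer: 3

Derivation:
t=0: input=5 -> V=0 FIRE
t=1: input=0 -> V=0
t=2: input=4 -> V=20
t=3: input=2 -> V=20
t=4: input=0 -> V=10
t=5: input=4 -> V=0 FIRE
t=6: input=5 -> V=0 FIRE
t=7: input=3 -> V=15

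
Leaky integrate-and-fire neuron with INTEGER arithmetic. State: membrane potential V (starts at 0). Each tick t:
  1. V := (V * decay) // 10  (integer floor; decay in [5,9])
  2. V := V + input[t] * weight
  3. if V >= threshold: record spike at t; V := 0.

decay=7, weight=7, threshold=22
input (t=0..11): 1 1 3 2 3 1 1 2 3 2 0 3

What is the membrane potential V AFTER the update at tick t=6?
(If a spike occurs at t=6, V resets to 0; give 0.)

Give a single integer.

Answer: 11

Derivation:
t=0: input=1 -> V=7
t=1: input=1 -> V=11
t=2: input=3 -> V=0 FIRE
t=3: input=2 -> V=14
t=4: input=3 -> V=0 FIRE
t=5: input=1 -> V=7
t=6: input=1 -> V=11
t=7: input=2 -> V=21
t=8: input=3 -> V=0 FIRE
t=9: input=2 -> V=14
t=10: input=0 -> V=9
t=11: input=3 -> V=0 FIRE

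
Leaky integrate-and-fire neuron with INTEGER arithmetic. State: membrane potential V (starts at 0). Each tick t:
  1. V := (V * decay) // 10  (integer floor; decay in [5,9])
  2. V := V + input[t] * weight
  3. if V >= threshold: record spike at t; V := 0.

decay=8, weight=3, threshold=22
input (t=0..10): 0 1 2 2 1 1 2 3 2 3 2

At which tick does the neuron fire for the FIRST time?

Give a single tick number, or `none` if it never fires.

t=0: input=0 -> V=0
t=1: input=1 -> V=3
t=2: input=2 -> V=8
t=3: input=2 -> V=12
t=4: input=1 -> V=12
t=5: input=1 -> V=12
t=6: input=2 -> V=15
t=7: input=3 -> V=21
t=8: input=2 -> V=0 FIRE
t=9: input=3 -> V=9
t=10: input=2 -> V=13

Answer: 8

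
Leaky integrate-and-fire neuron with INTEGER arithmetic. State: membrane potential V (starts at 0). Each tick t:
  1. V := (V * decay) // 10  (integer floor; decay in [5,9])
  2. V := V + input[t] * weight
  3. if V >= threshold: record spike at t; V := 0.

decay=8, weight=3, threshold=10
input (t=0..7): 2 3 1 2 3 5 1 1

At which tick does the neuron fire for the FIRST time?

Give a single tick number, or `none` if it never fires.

Answer: 1

Derivation:
t=0: input=2 -> V=6
t=1: input=3 -> V=0 FIRE
t=2: input=1 -> V=3
t=3: input=2 -> V=8
t=4: input=3 -> V=0 FIRE
t=5: input=5 -> V=0 FIRE
t=6: input=1 -> V=3
t=7: input=1 -> V=5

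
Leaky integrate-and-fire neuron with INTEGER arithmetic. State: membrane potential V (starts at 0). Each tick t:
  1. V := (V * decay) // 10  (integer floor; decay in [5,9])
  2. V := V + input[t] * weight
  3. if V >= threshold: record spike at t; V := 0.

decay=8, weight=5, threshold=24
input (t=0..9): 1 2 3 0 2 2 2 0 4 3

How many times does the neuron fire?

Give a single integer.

Answer: 3

Derivation:
t=0: input=1 -> V=5
t=1: input=2 -> V=14
t=2: input=3 -> V=0 FIRE
t=3: input=0 -> V=0
t=4: input=2 -> V=10
t=5: input=2 -> V=18
t=6: input=2 -> V=0 FIRE
t=7: input=0 -> V=0
t=8: input=4 -> V=20
t=9: input=3 -> V=0 FIRE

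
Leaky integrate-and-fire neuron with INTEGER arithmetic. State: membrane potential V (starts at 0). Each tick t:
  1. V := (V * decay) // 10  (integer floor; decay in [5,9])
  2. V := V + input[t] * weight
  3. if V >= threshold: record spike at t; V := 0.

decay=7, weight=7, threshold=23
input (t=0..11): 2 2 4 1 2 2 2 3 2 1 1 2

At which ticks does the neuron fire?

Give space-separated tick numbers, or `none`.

Answer: 1 2 5 7 11

Derivation:
t=0: input=2 -> V=14
t=1: input=2 -> V=0 FIRE
t=2: input=4 -> V=0 FIRE
t=3: input=1 -> V=7
t=4: input=2 -> V=18
t=5: input=2 -> V=0 FIRE
t=6: input=2 -> V=14
t=7: input=3 -> V=0 FIRE
t=8: input=2 -> V=14
t=9: input=1 -> V=16
t=10: input=1 -> V=18
t=11: input=2 -> V=0 FIRE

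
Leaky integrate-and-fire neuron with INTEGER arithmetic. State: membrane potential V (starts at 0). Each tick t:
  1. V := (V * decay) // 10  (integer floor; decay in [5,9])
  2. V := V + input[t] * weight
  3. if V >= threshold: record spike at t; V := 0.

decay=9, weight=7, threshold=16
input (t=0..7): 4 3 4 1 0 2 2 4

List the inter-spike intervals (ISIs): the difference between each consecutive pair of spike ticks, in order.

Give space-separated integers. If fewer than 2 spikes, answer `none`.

Answer: 1 1 3 2

Derivation:
t=0: input=4 -> V=0 FIRE
t=1: input=3 -> V=0 FIRE
t=2: input=4 -> V=0 FIRE
t=3: input=1 -> V=7
t=4: input=0 -> V=6
t=5: input=2 -> V=0 FIRE
t=6: input=2 -> V=14
t=7: input=4 -> V=0 FIRE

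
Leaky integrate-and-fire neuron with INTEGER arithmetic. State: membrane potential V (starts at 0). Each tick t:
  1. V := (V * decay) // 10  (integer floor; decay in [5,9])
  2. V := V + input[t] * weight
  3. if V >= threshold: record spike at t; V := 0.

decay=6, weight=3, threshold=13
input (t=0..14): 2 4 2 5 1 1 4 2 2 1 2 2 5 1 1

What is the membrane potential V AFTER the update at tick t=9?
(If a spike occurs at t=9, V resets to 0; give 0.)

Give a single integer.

t=0: input=2 -> V=6
t=1: input=4 -> V=0 FIRE
t=2: input=2 -> V=6
t=3: input=5 -> V=0 FIRE
t=4: input=1 -> V=3
t=5: input=1 -> V=4
t=6: input=4 -> V=0 FIRE
t=7: input=2 -> V=6
t=8: input=2 -> V=9
t=9: input=1 -> V=8
t=10: input=2 -> V=10
t=11: input=2 -> V=12
t=12: input=5 -> V=0 FIRE
t=13: input=1 -> V=3
t=14: input=1 -> V=4

Answer: 8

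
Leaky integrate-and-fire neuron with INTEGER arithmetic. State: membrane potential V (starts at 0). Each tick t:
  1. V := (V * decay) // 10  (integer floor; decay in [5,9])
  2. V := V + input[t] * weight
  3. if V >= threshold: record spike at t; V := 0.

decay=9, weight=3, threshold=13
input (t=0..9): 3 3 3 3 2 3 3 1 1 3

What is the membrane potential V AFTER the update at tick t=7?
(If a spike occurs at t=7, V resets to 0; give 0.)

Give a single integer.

Answer: 11

Derivation:
t=0: input=3 -> V=9
t=1: input=3 -> V=0 FIRE
t=2: input=3 -> V=9
t=3: input=3 -> V=0 FIRE
t=4: input=2 -> V=6
t=5: input=3 -> V=0 FIRE
t=6: input=3 -> V=9
t=7: input=1 -> V=11
t=8: input=1 -> V=12
t=9: input=3 -> V=0 FIRE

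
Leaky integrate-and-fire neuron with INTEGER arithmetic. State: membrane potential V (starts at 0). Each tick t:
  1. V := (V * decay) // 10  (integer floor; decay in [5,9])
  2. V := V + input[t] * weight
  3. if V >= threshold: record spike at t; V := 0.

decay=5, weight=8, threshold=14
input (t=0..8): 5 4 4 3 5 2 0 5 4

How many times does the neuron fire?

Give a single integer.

Answer: 8

Derivation:
t=0: input=5 -> V=0 FIRE
t=1: input=4 -> V=0 FIRE
t=2: input=4 -> V=0 FIRE
t=3: input=3 -> V=0 FIRE
t=4: input=5 -> V=0 FIRE
t=5: input=2 -> V=0 FIRE
t=6: input=0 -> V=0
t=7: input=5 -> V=0 FIRE
t=8: input=4 -> V=0 FIRE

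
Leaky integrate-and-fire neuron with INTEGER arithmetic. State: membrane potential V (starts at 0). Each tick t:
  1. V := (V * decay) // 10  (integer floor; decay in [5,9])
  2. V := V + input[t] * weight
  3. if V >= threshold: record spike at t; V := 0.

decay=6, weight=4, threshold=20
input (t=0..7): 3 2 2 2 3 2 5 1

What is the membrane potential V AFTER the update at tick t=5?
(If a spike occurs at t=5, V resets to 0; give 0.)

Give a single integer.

t=0: input=3 -> V=12
t=1: input=2 -> V=15
t=2: input=2 -> V=17
t=3: input=2 -> V=18
t=4: input=3 -> V=0 FIRE
t=5: input=2 -> V=8
t=6: input=5 -> V=0 FIRE
t=7: input=1 -> V=4

Answer: 8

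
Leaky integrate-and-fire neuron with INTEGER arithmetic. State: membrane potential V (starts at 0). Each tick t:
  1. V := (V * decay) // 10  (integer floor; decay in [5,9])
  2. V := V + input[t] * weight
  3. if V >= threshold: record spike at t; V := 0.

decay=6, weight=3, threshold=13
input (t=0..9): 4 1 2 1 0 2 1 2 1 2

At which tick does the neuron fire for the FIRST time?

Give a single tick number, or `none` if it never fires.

Answer: none

Derivation:
t=0: input=4 -> V=12
t=1: input=1 -> V=10
t=2: input=2 -> V=12
t=3: input=1 -> V=10
t=4: input=0 -> V=6
t=5: input=2 -> V=9
t=6: input=1 -> V=8
t=7: input=2 -> V=10
t=8: input=1 -> V=9
t=9: input=2 -> V=11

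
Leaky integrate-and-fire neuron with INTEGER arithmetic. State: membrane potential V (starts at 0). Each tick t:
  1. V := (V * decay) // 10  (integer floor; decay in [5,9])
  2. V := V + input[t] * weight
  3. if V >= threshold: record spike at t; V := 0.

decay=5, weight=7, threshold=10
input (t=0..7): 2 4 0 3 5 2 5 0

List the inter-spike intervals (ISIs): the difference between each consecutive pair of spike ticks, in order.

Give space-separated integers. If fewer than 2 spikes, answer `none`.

Answer: 1 2 1 1 1

Derivation:
t=0: input=2 -> V=0 FIRE
t=1: input=4 -> V=0 FIRE
t=2: input=0 -> V=0
t=3: input=3 -> V=0 FIRE
t=4: input=5 -> V=0 FIRE
t=5: input=2 -> V=0 FIRE
t=6: input=5 -> V=0 FIRE
t=7: input=0 -> V=0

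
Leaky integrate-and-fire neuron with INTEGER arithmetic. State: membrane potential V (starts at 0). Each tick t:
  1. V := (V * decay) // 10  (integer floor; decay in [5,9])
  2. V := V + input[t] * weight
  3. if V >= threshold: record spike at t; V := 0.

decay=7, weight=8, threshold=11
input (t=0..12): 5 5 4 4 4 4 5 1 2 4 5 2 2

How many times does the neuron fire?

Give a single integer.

Answer: 12

Derivation:
t=0: input=5 -> V=0 FIRE
t=1: input=5 -> V=0 FIRE
t=2: input=4 -> V=0 FIRE
t=3: input=4 -> V=0 FIRE
t=4: input=4 -> V=0 FIRE
t=5: input=4 -> V=0 FIRE
t=6: input=5 -> V=0 FIRE
t=7: input=1 -> V=8
t=8: input=2 -> V=0 FIRE
t=9: input=4 -> V=0 FIRE
t=10: input=5 -> V=0 FIRE
t=11: input=2 -> V=0 FIRE
t=12: input=2 -> V=0 FIRE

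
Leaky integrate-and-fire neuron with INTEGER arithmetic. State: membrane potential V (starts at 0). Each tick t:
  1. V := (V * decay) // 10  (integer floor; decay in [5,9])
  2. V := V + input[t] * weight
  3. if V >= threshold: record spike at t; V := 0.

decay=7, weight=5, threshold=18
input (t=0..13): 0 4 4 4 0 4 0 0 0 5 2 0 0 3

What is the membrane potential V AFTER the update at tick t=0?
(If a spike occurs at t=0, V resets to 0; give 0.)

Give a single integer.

t=0: input=0 -> V=0
t=1: input=4 -> V=0 FIRE
t=2: input=4 -> V=0 FIRE
t=3: input=4 -> V=0 FIRE
t=4: input=0 -> V=0
t=5: input=4 -> V=0 FIRE
t=6: input=0 -> V=0
t=7: input=0 -> V=0
t=8: input=0 -> V=0
t=9: input=5 -> V=0 FIRE
t=10: input=2 -> V=10
t=11: input=0 -> V=7
t=12: input=0 -> V=4
t=13: input=3 -> V=17

Answer: 0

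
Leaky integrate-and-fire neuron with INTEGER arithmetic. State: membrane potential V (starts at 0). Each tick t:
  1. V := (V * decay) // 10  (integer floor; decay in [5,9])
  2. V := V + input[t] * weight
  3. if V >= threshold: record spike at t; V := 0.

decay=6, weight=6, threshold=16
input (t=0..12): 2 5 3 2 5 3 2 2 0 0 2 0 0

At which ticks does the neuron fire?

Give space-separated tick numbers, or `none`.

Answer: 1 2 4 5 7

Derivation:
t=0: input=2 -> V=12
t=1: input=5 -> V=0 FIRE
t=2: input=3 -> V=0 FIRE
t=3: input=2 -> V=12
t=4: input=5 -> V=0 FIRE
t=5: input=3 -> V=0 FIRE
t=6: input=2 -> V=12
t=7: input=2 -> V=0 FIRE
t=8: input=0 -> V=0
t=9: input=0 -> V=0
t=10: input=2 -> V=12
t=11: input=0 -> V=7
t=12: input=0 -> V=4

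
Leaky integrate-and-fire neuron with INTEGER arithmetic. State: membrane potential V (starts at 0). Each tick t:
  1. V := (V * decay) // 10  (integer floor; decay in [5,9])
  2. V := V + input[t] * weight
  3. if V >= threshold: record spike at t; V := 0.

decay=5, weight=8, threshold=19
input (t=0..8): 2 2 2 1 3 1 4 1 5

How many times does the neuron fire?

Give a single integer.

Answer: 4

Derivation:
t=0: input=2 -> V=16
t=1: input=2 -> V=0 FIRE
t=2: input=2 -> V=16
t=3: input=1 -> V=16
t=4: input=3 -> V=0 FIRE
t=5: input=1 -> V=8
t=6: input=4 -> V=0 FIRE
t=7: input=1 -> V=8
t=8: input=5 -> V=0 FIRE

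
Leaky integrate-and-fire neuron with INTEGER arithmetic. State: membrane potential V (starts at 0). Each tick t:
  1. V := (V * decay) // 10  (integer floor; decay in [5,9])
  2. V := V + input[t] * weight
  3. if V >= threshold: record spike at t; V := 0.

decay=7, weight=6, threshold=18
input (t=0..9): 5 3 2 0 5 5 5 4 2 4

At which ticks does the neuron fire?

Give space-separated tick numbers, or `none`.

Answer: 0 1 4 5 6 7 9

Derivation:
t=0: input=5 -> V=0 FIRE
t=1: input=3 -> V=0 FIRE
t=2: input=2 -> V=12
t=3: input=0 -> V=8
t=4: input=5 -> V=0 FIRE
t=5: input=5 -> V=0 FIRE
t=6: input=5 -> V=0 FIRE
t=7: input=4 -> V=0 FIRE
t=8: input=2 -> V=12
t=9: input=4 -> V=0 FIRE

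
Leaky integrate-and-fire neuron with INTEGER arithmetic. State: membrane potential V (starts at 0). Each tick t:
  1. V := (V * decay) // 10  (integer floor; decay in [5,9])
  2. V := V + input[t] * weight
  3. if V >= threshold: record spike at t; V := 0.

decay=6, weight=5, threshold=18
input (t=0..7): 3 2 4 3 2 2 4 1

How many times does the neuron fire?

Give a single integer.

Answer: 4

Derivation:
t=0: input=3 -> V=15
t=1: input=2 -> V=0 FIRE
t=2: input=4 -> V=0 FIRE
t=3: input=3 -> V=15
t=4: input=2 -> V=0 FIRE
t=5: input=2 -> V=10
t=6: input=4 -> V=0 FIRE
t=7: input=1 -> V=5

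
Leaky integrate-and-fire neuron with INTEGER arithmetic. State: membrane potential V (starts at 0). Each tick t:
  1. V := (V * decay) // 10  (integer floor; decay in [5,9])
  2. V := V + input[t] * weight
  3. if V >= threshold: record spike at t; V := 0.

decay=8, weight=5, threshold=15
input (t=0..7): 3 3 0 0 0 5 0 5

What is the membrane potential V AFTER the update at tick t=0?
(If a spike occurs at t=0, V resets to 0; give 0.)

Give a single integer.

t=0: input=3 -> V=0 FIRE
t=1: input=3 -> V=0 FIRE
t=2: input=0 -> V=0
t=3: input=0 -> V=0
t=4: input=0 -> V=0
t=5: input=5 -> V=0 FIRE
t=6: input=0 -> V=0
t=7: input=5 -> V=0 FIRE

Answer: 0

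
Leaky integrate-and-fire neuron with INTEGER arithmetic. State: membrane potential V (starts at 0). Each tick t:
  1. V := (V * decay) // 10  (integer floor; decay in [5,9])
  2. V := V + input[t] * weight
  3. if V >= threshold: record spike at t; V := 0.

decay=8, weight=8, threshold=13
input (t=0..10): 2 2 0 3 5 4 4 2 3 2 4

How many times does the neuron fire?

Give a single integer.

t=0: input=2 -> V=0 FIRE
t=1: input=2 -> V=0 FIRE
t=2: input=0 -> V=0
t=3: input=3 -> V=0 FIRE
t=4: input=5 -> V=0 FIRE
t=5: input=4 -> V=0 FIRE
t=6: input=4 -> V=0 FIRE
t=7: input=2 -> V=0 FIRE
t=8: input=3 -> V=0 FIRE
t=9: input=2 -> V=0 FIRE
t=10: input=4 -> V=0 FIRE

Answer: 10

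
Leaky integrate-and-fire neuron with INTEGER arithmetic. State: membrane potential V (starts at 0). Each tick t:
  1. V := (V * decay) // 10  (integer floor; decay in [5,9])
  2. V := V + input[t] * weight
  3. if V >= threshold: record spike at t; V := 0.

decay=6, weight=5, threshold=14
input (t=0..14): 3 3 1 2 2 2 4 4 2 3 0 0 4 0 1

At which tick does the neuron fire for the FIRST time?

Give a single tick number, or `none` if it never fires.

Answer: 0

Derivation:
t=0: input=3 -> V=0 FIRE
t=1: input=3 -> V=0 FIRE
t=2: input=1 -> V=5
t=3: input=2 -> V=13
t=4: input=2 -> V=0 FIRE
t=5: input=2 -> V=10
t=6: input=4 -> V=0 FIRE
t=7: input=4 -> V=0 FIRE
t=8: input=2 -> V=10
t=9: input=3 -> V=0 FIRE
t=10: input=0 -> V=0
t=11: input=0 -> V=0
t=12: input=4 -> V=0 FIRE
t=13: input=0 -> V=0
t=14: input=1 -> V=5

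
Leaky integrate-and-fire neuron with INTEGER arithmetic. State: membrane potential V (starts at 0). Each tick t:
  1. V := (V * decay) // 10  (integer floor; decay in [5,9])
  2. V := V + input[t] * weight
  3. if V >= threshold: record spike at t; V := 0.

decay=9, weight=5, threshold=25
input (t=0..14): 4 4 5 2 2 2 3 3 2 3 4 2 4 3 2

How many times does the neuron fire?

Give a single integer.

t=0: input=4 -> V=20
t=1: input=4 -> V=0 FIRE
t=2: input=5 -> V=0 FIRE
t=3: input=2 -> V=10
t=4: input=2 -> V=19
t=5: input=2 -> V=0 FIRE
t=6: input=3 -> V=15
t=7: input=3 -> V=0 FIRE
t=8: input=2 -> V=10
t=9: input=3 -> V=24
t=10: input=4 -> V=0 FIRE
t=11: input=2 -> V=10
t=12: input=4 -> V=0 FIRE
t=13: input=3 -> V=15
t=14: input=2 -> V=23

Answer: 6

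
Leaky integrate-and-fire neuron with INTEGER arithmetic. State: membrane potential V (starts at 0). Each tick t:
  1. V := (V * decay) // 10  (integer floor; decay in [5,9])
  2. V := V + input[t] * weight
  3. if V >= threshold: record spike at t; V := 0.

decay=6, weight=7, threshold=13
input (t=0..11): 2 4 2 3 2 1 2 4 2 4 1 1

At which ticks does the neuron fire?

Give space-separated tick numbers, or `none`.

t=0: input=2 -> V=0 FIRE
t=1: input=4 -> V=0 FIRE
t=2: input=2 -> V=0 FIRE
t=3: input=3 -> V=0 FIRE
t=4: input=2 -> V=0 FIRE
t=5: input=1 -> V=7
t=6: input=2 -> V=0 FIRE
t=7: input=4 -> V=0 FIRE
t=8: input=2 -> V=0 FIRE
t=9: input=4 -> V=0 FIRE
t=10: input=1 -> V=7
t=11: input=1 -> V=11

Answer: 0 1 2 3 4 6 7 8 9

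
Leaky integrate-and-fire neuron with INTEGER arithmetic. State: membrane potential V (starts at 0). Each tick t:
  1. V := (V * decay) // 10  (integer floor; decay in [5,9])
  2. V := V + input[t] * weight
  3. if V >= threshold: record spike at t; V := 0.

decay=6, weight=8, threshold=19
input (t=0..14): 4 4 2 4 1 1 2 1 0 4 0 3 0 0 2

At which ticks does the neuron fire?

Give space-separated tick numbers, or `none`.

Answer: 0 1 3 6 9 11

Derivation:
t=0: input=4 -> V=0 FIRE
t=1: input=4 -> V=0 FIRE
t=2: input=2 -> V=16
t=3: input=4 -> V=0 FIRE
t=4: input=1 -> V=8
t=5: input=1 -> V=12
t=6: input=2 -> V=0 FIRE
t=7: input=1 -> V=8
t=8: input=0 -> V=4
t=9: input=4 -> V=0 FIRE
t=10: input=0 -> V=0
t=11: input=3 -> V=0 FIRE
t=12: input=0 -> V=0
t=13: input=0 -> V=0
t=14: input=2 -> V=16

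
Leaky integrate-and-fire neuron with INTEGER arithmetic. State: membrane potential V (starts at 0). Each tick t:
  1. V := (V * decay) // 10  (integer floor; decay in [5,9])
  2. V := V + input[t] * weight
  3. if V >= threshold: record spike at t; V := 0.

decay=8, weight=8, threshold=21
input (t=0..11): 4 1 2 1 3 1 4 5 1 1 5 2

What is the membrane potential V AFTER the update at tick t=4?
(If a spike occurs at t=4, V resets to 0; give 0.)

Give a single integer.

Answer: 0

Derivation:
t=0: input=4 -> V=0 FIRE
t=1: input=1 -> V=8
t=2: input=2 -> V=0 FIRE
t=3: input=1 -> V=8
t=4: input=3 -> V=0 FIRE
t=5: input=1 -> V=8
t=6: input=4 -> V=0 FIRE
t=7: input=5 -> V=0 FIRE
t=8: input=1 -> V=8
t=9: input=1 -> V=14
t=10: input=5 -> V=0 FIRE
t=11: input=2 -> V=16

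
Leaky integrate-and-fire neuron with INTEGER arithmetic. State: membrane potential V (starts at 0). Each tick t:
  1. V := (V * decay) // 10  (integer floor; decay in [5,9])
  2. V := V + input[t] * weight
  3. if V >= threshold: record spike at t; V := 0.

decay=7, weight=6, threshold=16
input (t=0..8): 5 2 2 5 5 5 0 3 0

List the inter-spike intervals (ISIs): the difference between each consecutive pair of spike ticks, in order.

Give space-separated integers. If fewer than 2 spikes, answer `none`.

Answer: 2 1 1 1 2

Derivation:
t=0: input=5 -> V=0 FIRE
t=1: input=2 -> V=12
t=2: input=2 -> V=0 FIRE
t=3: input=5 -> V=0 FIRE
t=4: input=5 -> V=0 FIRE
t=5: input=5 -> V=0 FIRE
t=6: input=0 -> V=0
t=7: input=3 -> V=0 FIRE
t=8: input=0 -> V=0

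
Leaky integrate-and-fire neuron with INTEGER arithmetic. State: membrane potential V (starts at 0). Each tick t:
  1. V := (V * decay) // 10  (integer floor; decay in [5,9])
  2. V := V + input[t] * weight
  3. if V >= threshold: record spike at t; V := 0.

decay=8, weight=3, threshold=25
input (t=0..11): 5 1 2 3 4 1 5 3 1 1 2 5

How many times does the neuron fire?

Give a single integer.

t=0: input=5 -> V=15
t=1: input=1 -> V=15
t=2: input=2 -> V=18
t=3: input=3 -> V=23
t=4: input=4 -> V=0 FIRE
t=5: input=1 -> V=3
t=6: input=5 -> V=17
t=7: input=3 -> V=22
t=8: input=1 -> V=20
t=9: input=1 -> V=19
t=10: input=2 -> V=21
t=11: input=5 -> V=0 FIRE

Answer: 2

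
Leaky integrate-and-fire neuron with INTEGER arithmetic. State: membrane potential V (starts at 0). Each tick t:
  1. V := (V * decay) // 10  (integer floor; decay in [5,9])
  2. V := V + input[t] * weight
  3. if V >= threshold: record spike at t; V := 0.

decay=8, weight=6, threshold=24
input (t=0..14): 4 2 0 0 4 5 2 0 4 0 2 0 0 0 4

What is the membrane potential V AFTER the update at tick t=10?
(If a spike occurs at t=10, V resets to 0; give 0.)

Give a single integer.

Answer: 12

Derivation:
t=0: input=4 -> V=0 FIRE
t=1: input=2 -> V=12
t=2: input=0 -> V=9
t=3: input=0 -> V=7
t=4: input=4 -> V=0 FIRE
t=5: input=5 -> V=0 FIRE
t=6: input=2 -> V=12
t=7: input=0 -> V=9
t=8: input=4 -> V=0 FIRE
t=9: input=0 -> V=0
t=10: input=2 -> V=12
t=11: input=0 -> V=9
t=12: input=0 -> V=7
t=13: input=0 -> V=5
t=14: input=4 -> V=0 FIRE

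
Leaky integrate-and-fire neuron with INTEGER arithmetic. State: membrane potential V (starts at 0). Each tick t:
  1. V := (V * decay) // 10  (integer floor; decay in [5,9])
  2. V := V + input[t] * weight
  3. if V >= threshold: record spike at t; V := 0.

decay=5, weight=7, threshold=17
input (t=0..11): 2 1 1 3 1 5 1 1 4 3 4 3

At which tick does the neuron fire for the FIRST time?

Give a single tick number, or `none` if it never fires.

Answer: 3

Derivation:
t=0: input=2 -> V=14
t=1: input=1 -> V=14
t=2: input=1 -> V=14
t=3: input=3 -> V=0 FIRE
t=4: input=1 -> V=7
t=5: input=5 -> V=0 FIRE
t=6: input=1 -> V=7
t=7: input=1 -> V=10
t=8: input=4 -> V=0 FIRE
t=9: input=3 -> V=0 FIRE
t=10: input=4 -> V=0 FIRE
t=11: input=3 -> V=0 FIRE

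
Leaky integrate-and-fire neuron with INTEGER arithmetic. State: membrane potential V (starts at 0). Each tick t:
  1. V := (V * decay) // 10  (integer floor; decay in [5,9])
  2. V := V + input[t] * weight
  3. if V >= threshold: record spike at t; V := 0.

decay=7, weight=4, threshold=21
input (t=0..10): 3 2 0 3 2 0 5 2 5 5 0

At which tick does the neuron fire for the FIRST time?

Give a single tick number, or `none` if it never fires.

Answer: 4

Derivation:
t=0: input=3 -> V=12
t=1: input=2 -> V=16
t=2: input=0 -> V=11
t=3: input=3 -> V=19
t=4: input=2 -> V=0 FIRE
t=5: input=0 -> V=0
t=6: input=5 -> V=20
t=7: input=2 -> V=0 FIRE
t=8: input=5 -> V=20
t=9: input=5 -> V=0 FIRE
t=10: input=0 -> V=0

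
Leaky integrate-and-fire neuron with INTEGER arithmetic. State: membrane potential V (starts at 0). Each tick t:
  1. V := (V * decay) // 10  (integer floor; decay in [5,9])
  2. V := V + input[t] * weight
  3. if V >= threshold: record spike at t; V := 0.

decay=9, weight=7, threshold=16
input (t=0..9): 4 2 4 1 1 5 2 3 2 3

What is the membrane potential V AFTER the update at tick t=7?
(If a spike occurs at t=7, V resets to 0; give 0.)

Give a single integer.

Answer: 0

Derivation:
t=0: input=4 -> V=0 FIRE
t=1: input=2 -> V=14
t=2: input=4 -> V=0 FIRE
t=3: input=1 -> V=7
t=4: input=1 -> V=13
t=5: input=5 -> V=0 FIRE
t=6: input=2 -> V=14
t=7: input=3 -> V=0 FIRE
t=8: input=2 -> V=14
t=9: input=3 -> V=0 FIRE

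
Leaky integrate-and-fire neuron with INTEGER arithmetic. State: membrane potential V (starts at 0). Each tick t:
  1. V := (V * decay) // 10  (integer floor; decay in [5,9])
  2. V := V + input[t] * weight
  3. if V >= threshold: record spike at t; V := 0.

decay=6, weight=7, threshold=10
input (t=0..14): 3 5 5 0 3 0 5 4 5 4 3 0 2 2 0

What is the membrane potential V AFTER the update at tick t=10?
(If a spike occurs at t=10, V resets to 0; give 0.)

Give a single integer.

t=0: input=3 -> V=0 FIRE
t=1: input=5 -> V=0 FIRE
t=2: input=5 -> V=0 FIRE
t=3: input=0 -> V=0
t=4: input=3 -> V=0 FIRE
t=5: input=0 -> V=0
t=6: input=5 -> V=0 FIRE
t=7: input=4 -> V=0 FIRE
t=8: input=5 -> V=0 FIRE
t=9: input=4 -> V=0 FIRE
t=10: input=3 -> V=0 FIRE
t=11: input=0 -> V=0
t=12: input=2 -> V=0 FIRE
t=13: input=2 -> V=0 FIRE
t=14: input=0 -> V=0

Answer: 0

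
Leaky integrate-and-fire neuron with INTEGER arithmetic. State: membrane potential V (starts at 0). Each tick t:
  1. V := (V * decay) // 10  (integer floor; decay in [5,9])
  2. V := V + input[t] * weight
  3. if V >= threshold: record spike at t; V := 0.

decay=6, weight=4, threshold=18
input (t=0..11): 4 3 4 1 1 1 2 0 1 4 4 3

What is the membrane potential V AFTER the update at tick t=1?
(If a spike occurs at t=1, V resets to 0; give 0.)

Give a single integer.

Answer: 0

Derivation:
t=0: input=4 -> V=16
t=1: input=3 -> V=0 FIRE
t=2: input=4 -> V=16
t=3: input=1 -> V=13
t=4: input=1 -> V=11
t=5: input=1 -> V=10
t=6: input=2 -> V=14
t=7: input=0 -> V=8
t=8: input=1 -> V=8
t=9: input=4 -> V=0 FIRE
t=10: input=4 -> V=16
t=11: input=3 -> V=0 FIRE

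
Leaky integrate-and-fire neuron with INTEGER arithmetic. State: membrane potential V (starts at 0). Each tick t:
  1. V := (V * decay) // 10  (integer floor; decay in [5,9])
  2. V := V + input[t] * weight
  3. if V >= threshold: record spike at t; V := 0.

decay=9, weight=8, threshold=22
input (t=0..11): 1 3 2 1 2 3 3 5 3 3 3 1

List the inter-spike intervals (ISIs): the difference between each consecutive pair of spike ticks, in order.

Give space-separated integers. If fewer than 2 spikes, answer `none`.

Answer: 2 2 1 1 1 1 1

Derivation:
t=0: input=1 -> V=8
t=1: input=3 -> V=0 FIRE
t=2: input=2 -> V=16
t=3: input=1 -> V=0 FIRE
t=4: input=2 -> V=16
t=5: input=3 -> V=0 FIRE
t=6: input=3 -> V=0 FIRE
t=7: input=5 -> V=0 FIRE
t=8: input=3 -> V=0 FIRE
t=9: input=3 -> V=0 FIRE
t=10: input=3 -> V=0 FIRE
t=11: input=1 -> V=8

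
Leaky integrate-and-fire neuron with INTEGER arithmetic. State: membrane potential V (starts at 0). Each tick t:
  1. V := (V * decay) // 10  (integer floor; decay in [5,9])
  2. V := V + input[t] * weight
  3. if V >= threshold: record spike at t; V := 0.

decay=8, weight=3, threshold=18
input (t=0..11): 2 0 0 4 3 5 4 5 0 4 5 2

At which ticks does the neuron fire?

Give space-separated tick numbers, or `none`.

Answer: 4 6 9 11

Derivation:
t=0: input=2 -> V=6
t=1: input=0 -> V=4
t=2: input=0 -> V=3
t=3: input=4 -> V=14
t=4: input=3 -> V=0 FIRE
t=5: input=5 -> V=15
t=6: input=4 -> V=0 FIRE
t=7: input=5 -> V=15
t=8: input=0 -> V=12
t=9: input=4 -> V=0 FIRE
t=10: input=5 -> V=15
t=11: input=2 -> V=0 FIRE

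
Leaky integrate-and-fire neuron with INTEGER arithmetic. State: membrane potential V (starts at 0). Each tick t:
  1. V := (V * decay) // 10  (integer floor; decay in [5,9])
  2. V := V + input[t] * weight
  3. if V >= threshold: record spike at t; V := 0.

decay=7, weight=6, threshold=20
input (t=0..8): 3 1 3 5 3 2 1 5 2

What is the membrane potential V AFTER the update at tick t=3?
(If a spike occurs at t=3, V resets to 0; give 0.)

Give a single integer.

t=0: input=3 -> V=18
t=1: input=1 -> V=18
t=2: input=3 -> V=0 FIRE
t=3: input=5 -> V=0 FIRE
t=4: input=3 -> V=18
t=5: input=2 -> V=0 FIRE
t=6: input=1 -> V=6
t=7: input=5 -> V=0 FIRE
t=8: input=2 -> V=12

Answer: 0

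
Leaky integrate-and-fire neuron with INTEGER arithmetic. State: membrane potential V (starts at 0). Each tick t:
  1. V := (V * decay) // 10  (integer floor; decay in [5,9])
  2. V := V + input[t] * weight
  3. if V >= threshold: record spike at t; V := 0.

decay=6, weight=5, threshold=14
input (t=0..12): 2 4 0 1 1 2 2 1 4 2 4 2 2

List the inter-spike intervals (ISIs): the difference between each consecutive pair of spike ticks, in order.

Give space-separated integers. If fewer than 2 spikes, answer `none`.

t=0: input=2 -> V=10
t=1: input=4 -> V=0 FIRE
t=2: input=0 -> V=0
t=3: input=1 -> V=5
t=4: input=1 -> V=8
t=5: input=2 -> V=0 FIRE
t=6: input=2 -> V=10
t=7: input=1 -> V=11
t=8: input=4 -> V=0 FIRE
t=9: input=2 -> V=10
t=10: input=4 -> V=0 FIRE
t=11: input=2 -> V=10
t=12: input=2 -> V=0 FIRE

Answer: 4 3 2 2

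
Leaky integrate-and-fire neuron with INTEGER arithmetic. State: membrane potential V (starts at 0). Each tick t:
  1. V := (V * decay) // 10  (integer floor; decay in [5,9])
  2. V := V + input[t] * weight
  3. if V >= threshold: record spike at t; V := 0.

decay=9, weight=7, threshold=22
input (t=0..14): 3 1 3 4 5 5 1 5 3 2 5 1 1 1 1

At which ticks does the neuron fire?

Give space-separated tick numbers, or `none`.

Answer: 1 3 4 5 7 9 10 14

Derivation:
t=0: input=3 -> V=21
t=1: input=1 -> V=0 FIRE
t=2: input=3 -> V=21
t=3: input=4 -> V=0 FIRE
t=4: input=5 -> V=0 FIRE
t=5: input=5 -> V=0 FIRE
t=6: input=1 -> V=7
t=7: input=5 -> V=0 FIRE
t=8: input=3 -> V=21
t=9: input=2 -> V=0 FIRE
t=10: input=5 -> V=0 FIRE
t=11: input=1 -> V=7
t=12: input=1 -> V=13
t=13: input=1 -> V=18
t=14: input=1 -> V=0 FIRE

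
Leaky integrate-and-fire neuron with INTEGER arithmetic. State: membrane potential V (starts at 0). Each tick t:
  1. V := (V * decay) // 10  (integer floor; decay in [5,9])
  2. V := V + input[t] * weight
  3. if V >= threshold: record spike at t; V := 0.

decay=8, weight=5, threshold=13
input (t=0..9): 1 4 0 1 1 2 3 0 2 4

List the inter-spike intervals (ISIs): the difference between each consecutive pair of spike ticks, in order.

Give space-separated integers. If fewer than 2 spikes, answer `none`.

t=0: input=1 -> V=5
t=1: input=4 -> V=0 FIRE
t=2: input=0 -> V=0
t=3: input=1 -> V=5
t=4: input=1 -> V=9
t=5: input=2 -> V=0 FIRE
t=6: input=3 -> V=0 FIRE
t=7: input=0 -> V=0
t=8: input=2 -> V=10
t=9: input=4 -> V=0 FIRE

Answer: 4 1 3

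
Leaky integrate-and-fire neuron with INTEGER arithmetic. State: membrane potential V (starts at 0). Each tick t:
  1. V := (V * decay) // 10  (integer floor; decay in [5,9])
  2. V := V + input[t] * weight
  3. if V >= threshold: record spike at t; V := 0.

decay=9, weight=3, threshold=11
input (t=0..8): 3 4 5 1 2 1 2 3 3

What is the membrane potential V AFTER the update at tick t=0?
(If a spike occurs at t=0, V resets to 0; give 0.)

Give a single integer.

t=0: input=3 -> V=9
t=1: input=4 -> V=0 FIRE
t=2: input=5 -> V=0 FIRE
t=3: input=1 -> V=3
t=4: input=2 -> V=8
t=5: input=1 -> V=10
t=6: input=2 -> V=0 FIRE
t=7: input=3 -> V=9
t=8: input=3 -> V=0 FIRE

Answer: 9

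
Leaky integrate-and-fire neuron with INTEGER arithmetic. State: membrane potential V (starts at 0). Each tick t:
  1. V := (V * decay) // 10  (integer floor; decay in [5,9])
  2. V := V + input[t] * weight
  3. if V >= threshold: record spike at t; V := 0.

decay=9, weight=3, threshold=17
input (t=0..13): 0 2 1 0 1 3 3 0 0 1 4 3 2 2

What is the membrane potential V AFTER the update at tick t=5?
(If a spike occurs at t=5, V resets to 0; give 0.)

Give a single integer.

Answer: 0

Derivation:
t=0: input=0 -> V=0
t=1: input=2 -> V=6
t=2: input=1 -> V=8
t=3: input=0 -> V=7
t=4: input=1 -> V=9
t=5: input=3 -> V=0 FIRE
t=6: input=3 -> V=9
t=7: input=0 -> V=8
t=8: input=0 -> V=7
t=9: input=1 -> V=9
t=10: input=4 -> V=0 FIRE
t=11: input=3 -> V=9
t=12: input=2 -> V=14
t=13: input=2 -> V=0 FIRE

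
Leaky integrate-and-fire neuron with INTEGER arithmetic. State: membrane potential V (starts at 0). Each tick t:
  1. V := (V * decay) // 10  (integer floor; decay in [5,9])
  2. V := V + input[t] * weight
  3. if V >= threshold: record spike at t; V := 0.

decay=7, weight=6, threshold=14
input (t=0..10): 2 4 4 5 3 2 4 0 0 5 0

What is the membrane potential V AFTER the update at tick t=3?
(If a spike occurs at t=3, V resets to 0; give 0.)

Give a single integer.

Answer: 0

Derivation:
t=0: input=2 -> V=12
t=1: input=4 -> V=0 FIRE
t=2: input=4 -> V=0 FIRE
t=3: input=5 -> V=0 FIRE
t=4: input=3 -> V=0 FIRE
t=5: input=2 -> V=12
t=6: input=4 -> V=0 FIRE
t=7: input=0 -> V=0
t=8: input=0 -> V=0
t=9: input=5 -> V=0 FIRE
t=10: input=0 -> V=0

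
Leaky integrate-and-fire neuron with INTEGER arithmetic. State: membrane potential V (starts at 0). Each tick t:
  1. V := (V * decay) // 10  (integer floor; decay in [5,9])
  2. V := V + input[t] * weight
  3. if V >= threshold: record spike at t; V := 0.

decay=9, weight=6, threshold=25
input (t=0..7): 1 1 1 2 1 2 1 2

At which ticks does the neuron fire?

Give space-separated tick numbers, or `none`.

Answer: 3 7

Derivation:
t=0: input=1 -> V=6
t=1: input=1 -> V=11
t=2: input=1 -> V=15
t=3: input=2 -> V=0 FIRE
t=4: input=1 -> V=6
t=5: input=2 -> V=17
t=6: input=1 -> V=21
t=7: input=2 -> V=0 FIRE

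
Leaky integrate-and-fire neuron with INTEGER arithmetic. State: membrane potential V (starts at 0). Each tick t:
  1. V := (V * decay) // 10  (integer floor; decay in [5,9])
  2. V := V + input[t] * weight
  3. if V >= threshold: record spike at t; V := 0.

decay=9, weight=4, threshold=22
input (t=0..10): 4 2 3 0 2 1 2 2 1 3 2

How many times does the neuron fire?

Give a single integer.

t=0: input=4 -> V=16
t=1: input=2 -> V=0 FIRE
t=2: input=3 -> V=12
t=3: input=0 -> V=10
t=4: input=2 -> V=17
t=5: input=1 -> V=19
t=6: input=2 -> V=0 FIRE
t=7: input=2 -> V=8
t=8: input=1 -> V=11
t=9: input=3 -> V=21
t=10: input=2 -> V=0 FIRE

Answer: 3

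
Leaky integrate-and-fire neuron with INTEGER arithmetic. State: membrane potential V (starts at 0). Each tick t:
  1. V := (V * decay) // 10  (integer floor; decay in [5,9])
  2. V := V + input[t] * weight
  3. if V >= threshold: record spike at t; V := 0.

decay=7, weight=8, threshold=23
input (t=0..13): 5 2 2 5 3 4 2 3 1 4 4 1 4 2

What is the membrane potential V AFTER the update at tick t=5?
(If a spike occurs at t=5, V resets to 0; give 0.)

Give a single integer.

t=0: input=5 -> V=0 FIRE
t=1: input=2 -> V=16
t=2: input=2 -> V=0 FIRE
t=3: input=5 -> V=0 FIRE
t=4: input=3 -> V=0 FIRE
t=5: input=4 -> V=0 FIRE
t=6: input=2 -> V=16
t=7: input=3 -> V=0 FIRE
t=8: input=1 -> V=8
t=9: input=4 -> V=0 FIRE
t=10: input=4 -> V=0 FIRE
t=11: input=1 -> V=8
t=12: input=4 -> V=0 FIRE
t=13: input=2 -> V=16

Answer: 0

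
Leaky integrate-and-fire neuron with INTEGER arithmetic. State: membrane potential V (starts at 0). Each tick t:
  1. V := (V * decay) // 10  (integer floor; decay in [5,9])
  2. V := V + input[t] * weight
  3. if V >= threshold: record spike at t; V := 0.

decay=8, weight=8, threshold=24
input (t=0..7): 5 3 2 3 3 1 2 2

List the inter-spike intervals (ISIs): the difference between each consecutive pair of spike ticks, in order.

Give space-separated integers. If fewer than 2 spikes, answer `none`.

t=0: input=5 -> V=0 FIRE
t=1: input=3 -> V=0 FIRE
t=2: input=2 -> V=16
t=3: input=3 -> V=0 FIRE
t=4: input=3 -> V=0 FIRE
t=5: input=1 -> V=8
t=6: input=2 -> V=22
t=7: input=2 -> V=0 FIRE

Answer: 1 2 1 3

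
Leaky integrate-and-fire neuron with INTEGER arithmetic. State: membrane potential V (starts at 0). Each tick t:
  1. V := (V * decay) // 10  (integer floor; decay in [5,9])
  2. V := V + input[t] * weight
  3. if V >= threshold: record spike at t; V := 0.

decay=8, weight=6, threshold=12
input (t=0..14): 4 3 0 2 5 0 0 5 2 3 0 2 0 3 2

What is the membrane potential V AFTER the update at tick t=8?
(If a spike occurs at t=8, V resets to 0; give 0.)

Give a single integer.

t=0: input=4 -> V=0 FIRE
t=1: input=3 -> V=0 FIRE
t=2: input=0 -> V=0
t=3: input=2 -> V=0 FIRE
t=4: input=5 -> V=0 FIRE
t=5: input=0 -> V=0
t=6: input=0 -> V=0
t=7: input=5 -> V=0 FIRE
t=8: input=2 -> V=0 FIRE
t=9: input=3 -> V=0 FIRE
t=10: input=0 -> V=0
t=11: input=2 -> V=0 FIRE
t=12: input=0 -> V=0
t=13: input=3 -> V=0 FIRE
t=14: input=2 -> V=0 FIRE

Answer: 0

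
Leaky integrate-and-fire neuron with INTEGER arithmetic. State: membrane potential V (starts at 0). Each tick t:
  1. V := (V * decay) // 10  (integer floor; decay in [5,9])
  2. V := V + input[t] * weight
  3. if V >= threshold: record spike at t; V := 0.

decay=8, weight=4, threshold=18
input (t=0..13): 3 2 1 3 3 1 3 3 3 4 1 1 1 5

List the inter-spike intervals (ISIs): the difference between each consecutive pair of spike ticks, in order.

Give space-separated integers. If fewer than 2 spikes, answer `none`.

t=0: input=3 -> V=12
t=1: input=2 -> V=17
t=2: input=1 -> V=17
t=3: input=3 -> V=0 FIRE
t=4: input=3 -> V=12
t=5: input=1 -> V=13
t=6: input=3 -> V=0 FIRE
t=7: input=3 -> V=12
t=8: input=3 -> V=0 FIRE
t=9: input=4 -> V=16
t=10: input=1 -> V=16
t=11: input=1 -> V=16
t=12: input=1 -> V=16
t=13: input=5 -> V=0 FIRE

Answer: 3 2 5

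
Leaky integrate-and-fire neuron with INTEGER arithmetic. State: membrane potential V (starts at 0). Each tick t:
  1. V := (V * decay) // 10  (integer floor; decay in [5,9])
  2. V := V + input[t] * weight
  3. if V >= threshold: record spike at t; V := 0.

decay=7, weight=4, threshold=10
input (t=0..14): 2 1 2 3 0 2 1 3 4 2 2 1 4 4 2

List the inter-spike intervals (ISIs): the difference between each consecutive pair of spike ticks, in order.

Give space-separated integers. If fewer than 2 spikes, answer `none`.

t=0: input=2 -> V=8
t=1: input=1 -> V=9
t=2: input=2 -> V=0 FIRE
t=3: input=3 -> V=0 FIRE
t=4: input=0 -> V=0
t=5: input=2 -> V=8
t=6: input=1 -> V=9
t=7: input=3 -> V=0 FIRE
t=8: input=4 -> V=0 FIRE
t=9: input=2 -> V=8
t=10: input=2 -> V=0 FIRE
t=11: input=1 -> V=4
t=12: input=4 -> V=0 FIRE
t=13: input=4 -> V=0 FIRE
t=14: input=2 -> V=8

Answer: 1 4 1 2 2 1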